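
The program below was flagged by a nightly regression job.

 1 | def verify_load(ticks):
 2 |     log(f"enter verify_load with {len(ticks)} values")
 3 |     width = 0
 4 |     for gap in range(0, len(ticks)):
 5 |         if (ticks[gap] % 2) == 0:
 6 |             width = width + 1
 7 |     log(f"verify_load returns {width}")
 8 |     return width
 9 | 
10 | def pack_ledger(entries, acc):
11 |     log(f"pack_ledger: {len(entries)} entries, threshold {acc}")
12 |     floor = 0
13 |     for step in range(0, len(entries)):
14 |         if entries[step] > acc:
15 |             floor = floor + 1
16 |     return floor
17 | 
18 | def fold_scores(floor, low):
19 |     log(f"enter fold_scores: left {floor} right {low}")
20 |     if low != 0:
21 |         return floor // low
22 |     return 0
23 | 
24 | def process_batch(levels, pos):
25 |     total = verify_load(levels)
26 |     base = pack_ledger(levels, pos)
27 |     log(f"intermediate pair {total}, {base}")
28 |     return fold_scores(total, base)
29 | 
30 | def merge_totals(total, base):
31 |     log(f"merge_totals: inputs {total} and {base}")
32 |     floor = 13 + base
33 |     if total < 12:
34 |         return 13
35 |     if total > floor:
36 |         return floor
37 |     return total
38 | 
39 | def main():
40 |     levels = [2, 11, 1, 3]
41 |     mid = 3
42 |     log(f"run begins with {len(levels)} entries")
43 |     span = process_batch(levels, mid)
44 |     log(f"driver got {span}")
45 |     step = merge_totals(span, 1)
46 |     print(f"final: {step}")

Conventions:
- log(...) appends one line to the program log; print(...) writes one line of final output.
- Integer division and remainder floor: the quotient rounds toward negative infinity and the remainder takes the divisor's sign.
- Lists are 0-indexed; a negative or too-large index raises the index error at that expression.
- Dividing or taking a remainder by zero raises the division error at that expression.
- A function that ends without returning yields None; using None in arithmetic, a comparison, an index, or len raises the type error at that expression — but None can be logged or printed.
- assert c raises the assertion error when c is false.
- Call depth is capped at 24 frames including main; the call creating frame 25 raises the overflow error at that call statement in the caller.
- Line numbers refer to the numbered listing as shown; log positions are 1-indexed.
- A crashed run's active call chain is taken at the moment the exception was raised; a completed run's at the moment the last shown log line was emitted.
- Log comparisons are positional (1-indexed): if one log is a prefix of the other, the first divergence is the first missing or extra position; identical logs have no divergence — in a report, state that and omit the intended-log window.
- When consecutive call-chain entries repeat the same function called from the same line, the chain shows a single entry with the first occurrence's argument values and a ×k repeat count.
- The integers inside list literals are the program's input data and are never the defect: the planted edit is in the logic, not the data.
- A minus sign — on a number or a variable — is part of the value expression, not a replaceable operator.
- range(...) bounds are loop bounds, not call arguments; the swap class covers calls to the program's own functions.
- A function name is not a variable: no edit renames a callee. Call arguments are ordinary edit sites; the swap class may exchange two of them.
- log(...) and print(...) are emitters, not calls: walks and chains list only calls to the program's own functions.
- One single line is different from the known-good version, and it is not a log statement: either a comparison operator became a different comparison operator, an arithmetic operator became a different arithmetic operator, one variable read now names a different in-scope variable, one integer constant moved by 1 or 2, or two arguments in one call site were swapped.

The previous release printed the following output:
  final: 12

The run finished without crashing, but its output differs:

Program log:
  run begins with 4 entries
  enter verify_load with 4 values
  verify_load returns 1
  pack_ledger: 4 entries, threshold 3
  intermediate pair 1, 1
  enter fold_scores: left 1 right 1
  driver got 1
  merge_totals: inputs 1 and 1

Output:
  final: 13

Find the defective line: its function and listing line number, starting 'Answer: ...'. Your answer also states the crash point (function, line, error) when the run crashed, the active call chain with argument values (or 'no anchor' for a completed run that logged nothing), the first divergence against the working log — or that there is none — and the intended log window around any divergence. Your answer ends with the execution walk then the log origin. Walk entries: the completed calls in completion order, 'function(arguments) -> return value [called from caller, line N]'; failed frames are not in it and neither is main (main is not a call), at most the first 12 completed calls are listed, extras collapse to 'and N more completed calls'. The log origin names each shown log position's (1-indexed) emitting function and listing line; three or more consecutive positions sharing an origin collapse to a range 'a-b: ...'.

Answer: the defect is in merge_totals at line 34.
Key observation: The two runs log identically and part ways only at the printed values.
Call chain: main -> merge_totals(1, 1) (called at line 45).
First divergence: none; the two logs match at every position.
Execution walk:
  verify_load([2, 11, 1, 3]) -> 1  [called from process_batch, line 25]
  pack_ledger([2, 11, 1, 3], 3) -> 1  [called from process_batch, line 26]
  fold_scores(1, 1) -> 1  [called from process_batch, line 28]
  process_batch([2, 11, 1, 3], 3) -> 1  [called from main, line 43]
  merge_totals(1, 1) -> 13  [called from main, line 45]
Log line origins:
  1 — main, line 42
  2 — verify_load, line 2
  3 — verify_load, line 7
  4 — pack_ledger, line 11
  5 — process_batch, line 27
  6 — fold_scores, line 19
  7 — main, line 44
  8 — merge_totals, line 31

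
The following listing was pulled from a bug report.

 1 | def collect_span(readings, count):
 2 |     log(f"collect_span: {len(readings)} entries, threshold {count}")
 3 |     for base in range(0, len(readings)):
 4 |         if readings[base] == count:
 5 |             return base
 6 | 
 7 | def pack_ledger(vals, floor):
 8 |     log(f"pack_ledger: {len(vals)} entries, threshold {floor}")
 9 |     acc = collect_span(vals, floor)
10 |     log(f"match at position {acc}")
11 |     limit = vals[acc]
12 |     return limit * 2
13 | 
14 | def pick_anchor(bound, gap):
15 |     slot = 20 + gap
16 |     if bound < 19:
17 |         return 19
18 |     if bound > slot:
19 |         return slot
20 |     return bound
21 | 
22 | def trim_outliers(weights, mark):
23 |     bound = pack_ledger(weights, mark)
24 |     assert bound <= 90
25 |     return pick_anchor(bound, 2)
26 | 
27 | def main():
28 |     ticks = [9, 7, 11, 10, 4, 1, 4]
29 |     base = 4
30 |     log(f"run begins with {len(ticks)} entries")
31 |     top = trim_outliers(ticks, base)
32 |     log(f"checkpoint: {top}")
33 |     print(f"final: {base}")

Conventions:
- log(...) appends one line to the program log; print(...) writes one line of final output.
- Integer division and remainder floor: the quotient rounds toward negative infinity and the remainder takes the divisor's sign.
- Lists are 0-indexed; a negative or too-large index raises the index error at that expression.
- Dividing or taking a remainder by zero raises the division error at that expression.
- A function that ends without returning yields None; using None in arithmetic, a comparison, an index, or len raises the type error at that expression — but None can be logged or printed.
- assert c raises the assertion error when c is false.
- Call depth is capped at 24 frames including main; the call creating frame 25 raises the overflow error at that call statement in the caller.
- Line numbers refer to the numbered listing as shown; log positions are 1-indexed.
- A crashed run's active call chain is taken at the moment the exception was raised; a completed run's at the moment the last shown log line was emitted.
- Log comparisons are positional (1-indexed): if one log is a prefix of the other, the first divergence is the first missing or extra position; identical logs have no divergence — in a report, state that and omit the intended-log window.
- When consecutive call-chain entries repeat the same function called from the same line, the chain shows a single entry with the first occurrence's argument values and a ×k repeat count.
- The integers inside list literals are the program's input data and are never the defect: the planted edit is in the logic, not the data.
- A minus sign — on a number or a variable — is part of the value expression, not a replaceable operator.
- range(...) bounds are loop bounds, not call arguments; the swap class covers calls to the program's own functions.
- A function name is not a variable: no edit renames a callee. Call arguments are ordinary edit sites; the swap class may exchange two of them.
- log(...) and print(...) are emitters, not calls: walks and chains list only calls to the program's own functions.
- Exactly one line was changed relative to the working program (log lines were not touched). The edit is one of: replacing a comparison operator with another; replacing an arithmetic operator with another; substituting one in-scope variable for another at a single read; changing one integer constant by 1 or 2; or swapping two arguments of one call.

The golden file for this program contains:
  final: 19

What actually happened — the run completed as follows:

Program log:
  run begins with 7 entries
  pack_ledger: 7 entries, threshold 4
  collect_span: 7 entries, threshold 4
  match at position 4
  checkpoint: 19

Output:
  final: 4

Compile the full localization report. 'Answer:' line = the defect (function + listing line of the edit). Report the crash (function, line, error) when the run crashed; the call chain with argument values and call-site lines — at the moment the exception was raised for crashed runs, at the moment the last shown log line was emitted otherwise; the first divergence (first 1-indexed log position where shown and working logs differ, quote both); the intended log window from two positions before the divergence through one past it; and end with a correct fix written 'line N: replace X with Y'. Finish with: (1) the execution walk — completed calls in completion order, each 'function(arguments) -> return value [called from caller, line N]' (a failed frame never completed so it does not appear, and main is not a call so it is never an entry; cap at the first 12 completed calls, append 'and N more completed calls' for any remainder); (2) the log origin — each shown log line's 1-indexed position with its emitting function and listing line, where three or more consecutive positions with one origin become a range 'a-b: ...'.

Answer: the defect is in main at line 33.
The tell: Nothing in the log betrays the bug — only the output does.
Call chain: main.
First divergence: there is none — every log position agrees.
Execution walk:
  collect_span([9, 7, 11, 10, 4, 1, 4], 4) -> 4  [called from pack_ledger, line 9]
  pack_ledger([9, 7, 11, 10, 4, 1, 4], 4) -> 8  [called from trim_outliers, line 23]
  pick_anchor(8, 2) -> 19  [called from trim_outliers, line 25]
  trim_outliers([9, 7, 11, 10, 4, 1, 4], 4) -> 19  [called from main, line 31]
Log origin:
  1: emitted by main (line 30)
  2: emitted by pack_ledger (line 8)
  3: emitted by collect_span (line 2)
  4: emitted by pack_ledger (line 10)
  5: emitted by main (line 32)
A correct fix: line 33: replace `base` with `top`.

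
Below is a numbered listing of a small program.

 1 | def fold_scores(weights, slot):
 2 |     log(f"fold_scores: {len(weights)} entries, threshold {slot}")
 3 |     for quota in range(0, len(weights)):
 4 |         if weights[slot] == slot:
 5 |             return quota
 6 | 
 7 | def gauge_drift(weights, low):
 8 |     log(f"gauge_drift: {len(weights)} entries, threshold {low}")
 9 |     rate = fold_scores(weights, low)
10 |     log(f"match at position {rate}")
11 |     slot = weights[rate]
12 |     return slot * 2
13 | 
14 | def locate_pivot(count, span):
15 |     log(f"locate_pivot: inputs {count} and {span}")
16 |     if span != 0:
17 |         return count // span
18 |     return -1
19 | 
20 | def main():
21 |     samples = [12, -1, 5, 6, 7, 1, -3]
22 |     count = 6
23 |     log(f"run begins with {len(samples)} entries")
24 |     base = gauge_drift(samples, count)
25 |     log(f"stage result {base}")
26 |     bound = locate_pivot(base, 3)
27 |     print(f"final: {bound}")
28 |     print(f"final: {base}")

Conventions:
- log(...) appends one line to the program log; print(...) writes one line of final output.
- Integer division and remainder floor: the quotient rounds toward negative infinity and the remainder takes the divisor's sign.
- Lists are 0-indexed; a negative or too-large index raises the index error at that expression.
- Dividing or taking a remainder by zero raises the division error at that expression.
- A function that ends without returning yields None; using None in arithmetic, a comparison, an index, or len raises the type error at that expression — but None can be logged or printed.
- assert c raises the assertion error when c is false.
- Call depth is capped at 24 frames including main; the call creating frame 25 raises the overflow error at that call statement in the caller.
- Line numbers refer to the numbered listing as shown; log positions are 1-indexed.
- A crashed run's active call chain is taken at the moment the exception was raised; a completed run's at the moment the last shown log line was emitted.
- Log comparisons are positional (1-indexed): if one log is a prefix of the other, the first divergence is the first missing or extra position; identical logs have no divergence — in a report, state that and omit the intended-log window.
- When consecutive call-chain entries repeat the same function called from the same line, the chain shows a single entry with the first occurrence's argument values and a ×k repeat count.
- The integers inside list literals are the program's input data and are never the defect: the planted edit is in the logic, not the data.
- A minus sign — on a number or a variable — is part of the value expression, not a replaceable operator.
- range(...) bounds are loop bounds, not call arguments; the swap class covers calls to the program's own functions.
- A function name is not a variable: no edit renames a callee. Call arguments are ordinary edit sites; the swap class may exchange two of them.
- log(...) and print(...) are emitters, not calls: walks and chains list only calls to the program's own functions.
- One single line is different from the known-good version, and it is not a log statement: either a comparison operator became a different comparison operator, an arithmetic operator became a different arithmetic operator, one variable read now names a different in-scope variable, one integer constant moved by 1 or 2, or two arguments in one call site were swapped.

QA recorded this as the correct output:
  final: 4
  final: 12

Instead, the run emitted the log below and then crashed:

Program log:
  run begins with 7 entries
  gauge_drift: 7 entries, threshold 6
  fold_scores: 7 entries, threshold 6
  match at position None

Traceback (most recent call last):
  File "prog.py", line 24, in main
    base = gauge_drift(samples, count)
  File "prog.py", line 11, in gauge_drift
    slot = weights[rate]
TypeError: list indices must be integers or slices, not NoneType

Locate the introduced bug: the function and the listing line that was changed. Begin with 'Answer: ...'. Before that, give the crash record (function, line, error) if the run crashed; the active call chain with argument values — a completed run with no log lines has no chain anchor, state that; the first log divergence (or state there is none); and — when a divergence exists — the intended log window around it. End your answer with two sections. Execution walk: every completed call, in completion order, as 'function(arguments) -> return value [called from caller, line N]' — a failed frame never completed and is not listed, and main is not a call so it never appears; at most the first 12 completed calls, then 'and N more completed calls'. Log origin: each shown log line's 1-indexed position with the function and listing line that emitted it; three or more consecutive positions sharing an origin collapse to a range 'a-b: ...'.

Answer: the defect is in fold_scores at line 4.
The tell: Everything matches until log position 4, which reads 'match at position None' in place of 'match at position 3'.
Crash: gauge_drift, line 11, TypeError.
Call chain: main -> gauge_drift([12, -1, 5, 6, 7, 1, -3], 6) (called at line 24).
First divergence: position 4 — shown 'match at position None', intended 'match at position 3'.
Intended log window:
  2: gauge_drift: 7 entries, threshold 6
  3: fold_scores: 7 entries, threshold 6
  4: match at position 3
  5: stage result 12
Execution walk:
  fold_scores([12, -1, 5, 6, 7, 1, -3], 6) -> None  [called from gauge_drift, line 9]
Log origin:
  1: from main, line 23
  2: from gauge_drift, line 8
  3: from fold_scores, line 2
  4: from gauge_drift, line 10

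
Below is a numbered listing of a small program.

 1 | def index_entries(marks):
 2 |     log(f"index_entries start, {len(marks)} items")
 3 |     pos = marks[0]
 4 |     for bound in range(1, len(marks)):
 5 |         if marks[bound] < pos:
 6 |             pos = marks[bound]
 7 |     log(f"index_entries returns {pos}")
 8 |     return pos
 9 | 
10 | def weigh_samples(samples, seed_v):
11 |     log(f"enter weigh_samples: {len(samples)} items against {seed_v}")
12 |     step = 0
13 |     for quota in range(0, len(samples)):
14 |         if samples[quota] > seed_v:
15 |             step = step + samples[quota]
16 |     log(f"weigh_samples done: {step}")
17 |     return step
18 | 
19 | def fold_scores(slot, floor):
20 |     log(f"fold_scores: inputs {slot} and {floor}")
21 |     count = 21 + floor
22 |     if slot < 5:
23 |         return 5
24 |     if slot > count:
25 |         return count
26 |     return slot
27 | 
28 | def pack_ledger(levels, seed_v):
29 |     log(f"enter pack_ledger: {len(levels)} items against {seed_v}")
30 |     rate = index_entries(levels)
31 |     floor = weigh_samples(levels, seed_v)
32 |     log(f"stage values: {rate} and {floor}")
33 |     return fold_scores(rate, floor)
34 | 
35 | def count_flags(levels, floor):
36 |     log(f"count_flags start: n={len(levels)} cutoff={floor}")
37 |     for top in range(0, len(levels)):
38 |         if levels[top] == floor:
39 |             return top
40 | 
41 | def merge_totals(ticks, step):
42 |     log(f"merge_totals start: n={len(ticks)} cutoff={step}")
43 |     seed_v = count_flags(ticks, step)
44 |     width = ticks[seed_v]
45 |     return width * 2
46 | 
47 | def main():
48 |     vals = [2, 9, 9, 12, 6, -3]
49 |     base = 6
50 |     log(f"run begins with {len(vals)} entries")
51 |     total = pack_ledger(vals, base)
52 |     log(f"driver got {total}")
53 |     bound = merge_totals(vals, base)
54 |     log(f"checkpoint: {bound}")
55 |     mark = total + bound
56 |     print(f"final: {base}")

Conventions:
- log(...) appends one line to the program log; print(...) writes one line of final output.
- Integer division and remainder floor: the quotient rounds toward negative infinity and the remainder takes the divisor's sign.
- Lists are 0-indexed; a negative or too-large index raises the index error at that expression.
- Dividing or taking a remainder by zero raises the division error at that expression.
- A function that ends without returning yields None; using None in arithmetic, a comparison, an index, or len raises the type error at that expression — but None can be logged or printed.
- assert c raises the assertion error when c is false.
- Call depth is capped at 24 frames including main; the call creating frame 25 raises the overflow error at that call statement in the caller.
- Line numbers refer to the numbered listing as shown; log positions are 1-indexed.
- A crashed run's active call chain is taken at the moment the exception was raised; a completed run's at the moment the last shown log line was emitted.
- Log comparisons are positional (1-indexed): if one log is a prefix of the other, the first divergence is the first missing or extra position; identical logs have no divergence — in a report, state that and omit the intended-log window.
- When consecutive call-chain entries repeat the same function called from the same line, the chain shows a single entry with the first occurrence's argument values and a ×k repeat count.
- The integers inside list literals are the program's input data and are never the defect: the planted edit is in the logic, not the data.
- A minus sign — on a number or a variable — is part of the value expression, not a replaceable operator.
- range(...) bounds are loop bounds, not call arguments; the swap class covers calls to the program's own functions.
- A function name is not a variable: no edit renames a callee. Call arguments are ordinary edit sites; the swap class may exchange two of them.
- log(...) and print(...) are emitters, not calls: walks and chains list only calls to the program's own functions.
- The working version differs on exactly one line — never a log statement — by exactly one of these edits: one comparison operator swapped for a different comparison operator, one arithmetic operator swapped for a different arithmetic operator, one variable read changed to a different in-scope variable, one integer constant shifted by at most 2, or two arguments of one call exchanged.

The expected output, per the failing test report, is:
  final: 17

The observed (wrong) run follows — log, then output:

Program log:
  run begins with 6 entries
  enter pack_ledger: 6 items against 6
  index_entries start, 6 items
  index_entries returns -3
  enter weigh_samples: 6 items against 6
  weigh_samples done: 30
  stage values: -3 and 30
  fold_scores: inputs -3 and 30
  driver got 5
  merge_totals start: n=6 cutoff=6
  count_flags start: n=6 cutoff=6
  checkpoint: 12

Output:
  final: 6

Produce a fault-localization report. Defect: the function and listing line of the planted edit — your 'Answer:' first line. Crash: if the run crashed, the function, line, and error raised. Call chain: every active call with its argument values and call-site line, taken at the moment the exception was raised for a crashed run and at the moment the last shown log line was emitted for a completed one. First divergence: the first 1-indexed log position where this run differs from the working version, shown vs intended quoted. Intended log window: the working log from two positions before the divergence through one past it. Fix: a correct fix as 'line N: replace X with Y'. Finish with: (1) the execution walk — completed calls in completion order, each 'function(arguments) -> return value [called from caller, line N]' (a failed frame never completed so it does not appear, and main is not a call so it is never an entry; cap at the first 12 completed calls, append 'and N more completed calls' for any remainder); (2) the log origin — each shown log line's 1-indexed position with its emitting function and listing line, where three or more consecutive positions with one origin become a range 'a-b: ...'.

Answer: the defect is in main at line 56.
The tell: Every logged value matches the working version; the printed result is what differs.
Call chain: main.
First divergence: none (the log streams are identical).
Execution walk:
  index_entries([2, 9, 9, 12, 6, -3]) -> -3  [called from pack_ledger, line 30]
  weigh_samples([2, 9, 9, 12, 6, -3], 6) -> 30  [called from pack_ledger, line 31]
  fold_scores(-3, 30) -> 5  [called from pack_ledger, line 33]
  pack_ledger([2, 9, 9, 12, 6, -3], 6) -> 5  [called from main, line 51]
  count_flags([2, 9, 9, 12, 6, -3], 6) -> 4  [called from merge_totals, line 43]
  merge_totals([2, 9, 9, 12, 6, -3], 6) -> 12  [called from main, line 53]
Log origin:
  1 — main, line 50
  2 — pack_ledger, line 29
  3 — index_entries, line 2
  4 — index_entries, line 7
  5 — weigh_samples, line 11
  6 — weigh_samples, line 16
  7 — pack_ledger, line 32
  8 — fold_scores, line 20
  9 — main, line 52
  10 — merge_totals, line 42
  11 — count_flags, line 36
  12 — main, line 54
A correct fix: line 56: replace `base` with `mark`.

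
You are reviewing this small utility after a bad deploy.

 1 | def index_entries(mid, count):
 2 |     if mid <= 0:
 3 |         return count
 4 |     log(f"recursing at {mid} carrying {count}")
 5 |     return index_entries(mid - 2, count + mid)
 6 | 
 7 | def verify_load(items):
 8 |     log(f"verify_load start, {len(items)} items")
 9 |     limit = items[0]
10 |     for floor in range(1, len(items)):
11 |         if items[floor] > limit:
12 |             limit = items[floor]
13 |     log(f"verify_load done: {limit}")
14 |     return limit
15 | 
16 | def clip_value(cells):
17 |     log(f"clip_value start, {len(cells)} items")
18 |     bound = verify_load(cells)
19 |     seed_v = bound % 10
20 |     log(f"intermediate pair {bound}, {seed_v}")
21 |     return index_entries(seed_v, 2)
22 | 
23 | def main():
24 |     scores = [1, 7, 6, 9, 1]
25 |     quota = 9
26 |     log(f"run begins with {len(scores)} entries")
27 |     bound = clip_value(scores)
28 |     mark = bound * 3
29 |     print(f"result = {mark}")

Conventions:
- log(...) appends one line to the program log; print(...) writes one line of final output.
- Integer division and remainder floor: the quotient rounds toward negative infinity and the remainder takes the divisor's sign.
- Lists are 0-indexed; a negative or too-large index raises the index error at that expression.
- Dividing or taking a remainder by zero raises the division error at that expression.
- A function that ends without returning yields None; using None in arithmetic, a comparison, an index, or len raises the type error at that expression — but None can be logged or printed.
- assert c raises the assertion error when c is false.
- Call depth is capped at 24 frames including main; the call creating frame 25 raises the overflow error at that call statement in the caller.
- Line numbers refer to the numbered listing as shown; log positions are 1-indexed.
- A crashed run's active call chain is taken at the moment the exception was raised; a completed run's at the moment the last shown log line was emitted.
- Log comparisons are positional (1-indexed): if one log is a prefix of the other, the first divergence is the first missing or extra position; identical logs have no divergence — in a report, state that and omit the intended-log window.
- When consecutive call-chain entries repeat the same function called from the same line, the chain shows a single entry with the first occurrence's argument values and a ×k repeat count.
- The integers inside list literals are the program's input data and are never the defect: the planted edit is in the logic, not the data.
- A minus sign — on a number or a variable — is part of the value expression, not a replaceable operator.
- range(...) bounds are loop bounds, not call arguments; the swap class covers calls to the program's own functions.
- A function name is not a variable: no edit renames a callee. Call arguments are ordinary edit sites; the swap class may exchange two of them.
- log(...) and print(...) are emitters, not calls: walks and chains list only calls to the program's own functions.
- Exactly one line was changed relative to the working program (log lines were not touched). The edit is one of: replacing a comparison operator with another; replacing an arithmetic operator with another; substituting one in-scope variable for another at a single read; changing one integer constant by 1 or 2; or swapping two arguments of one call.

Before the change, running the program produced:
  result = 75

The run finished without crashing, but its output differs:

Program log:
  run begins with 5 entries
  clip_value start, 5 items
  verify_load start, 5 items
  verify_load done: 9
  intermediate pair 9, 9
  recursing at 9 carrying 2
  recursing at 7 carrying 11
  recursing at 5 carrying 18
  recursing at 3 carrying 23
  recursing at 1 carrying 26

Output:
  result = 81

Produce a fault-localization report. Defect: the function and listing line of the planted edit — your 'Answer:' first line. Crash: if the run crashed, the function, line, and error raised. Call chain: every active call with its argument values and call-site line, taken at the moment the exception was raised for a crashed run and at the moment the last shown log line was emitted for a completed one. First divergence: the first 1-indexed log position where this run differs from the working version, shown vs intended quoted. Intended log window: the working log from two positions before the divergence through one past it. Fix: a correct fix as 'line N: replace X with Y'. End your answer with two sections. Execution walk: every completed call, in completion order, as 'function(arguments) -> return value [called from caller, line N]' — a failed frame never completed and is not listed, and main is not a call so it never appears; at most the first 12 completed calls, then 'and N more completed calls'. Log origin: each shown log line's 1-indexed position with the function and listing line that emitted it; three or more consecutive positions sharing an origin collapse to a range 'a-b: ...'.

Answer: the defect is in clip_value at line 21.
The tell: Everything matches until log position 6, which reads 'recursing at 9 carrying 2' in place of 'recursing at 9 carrying 0'.
Call chain: main -> clip_value([1, 7, 6, 9, 1]) (called at line 27) -> index_entries(9, 2) (called at line 21) -> index_entries(7, 11) (called at line 5) ×4.
First divergence: at position 6 the run shows 'recursing at 9 carrying 2' where the working version logs 'recursing at 9 carrying 0'.
Intended log window:
  4: verify_load done: 9
  5: intermediate pair 9, 9
  6: recursing at 9 carrying 0
  7: recursing at 7 carrying 9
Execution walk:
  verify_load([1, 7, 6, 9, 1]) -> 9  [called from clip_value, line 18]
  index_entries(-1, 27) -> 27  [called from index_entries, line 5]
  index_entries(1, 26) -> 27  [called from index_entries, line 5]
  index_entries(3, 23) -> 27  [called from index_entries, line 5]
  index_entries(5, 18) -> 27  [called from index_entries, line 5]
  index_entries(7, 11) -> 27  [called from index_entries, line 5]
  index_entries(9, 2) -> 27  [called from clip_value, line 21]
  clip_value([1, 7, 6, 9, 1]) -> 27  [called from main, line 27]
Log line origins:
  1: from main, line 26
  2: from clip_value, line 17
  3: from verify_load, line 8
  4: from verify_load, line 13
  5: from clip_value, line 20
  6-10: from index_entries, line 4
A correct fix: line 21: replace `2` with `0`.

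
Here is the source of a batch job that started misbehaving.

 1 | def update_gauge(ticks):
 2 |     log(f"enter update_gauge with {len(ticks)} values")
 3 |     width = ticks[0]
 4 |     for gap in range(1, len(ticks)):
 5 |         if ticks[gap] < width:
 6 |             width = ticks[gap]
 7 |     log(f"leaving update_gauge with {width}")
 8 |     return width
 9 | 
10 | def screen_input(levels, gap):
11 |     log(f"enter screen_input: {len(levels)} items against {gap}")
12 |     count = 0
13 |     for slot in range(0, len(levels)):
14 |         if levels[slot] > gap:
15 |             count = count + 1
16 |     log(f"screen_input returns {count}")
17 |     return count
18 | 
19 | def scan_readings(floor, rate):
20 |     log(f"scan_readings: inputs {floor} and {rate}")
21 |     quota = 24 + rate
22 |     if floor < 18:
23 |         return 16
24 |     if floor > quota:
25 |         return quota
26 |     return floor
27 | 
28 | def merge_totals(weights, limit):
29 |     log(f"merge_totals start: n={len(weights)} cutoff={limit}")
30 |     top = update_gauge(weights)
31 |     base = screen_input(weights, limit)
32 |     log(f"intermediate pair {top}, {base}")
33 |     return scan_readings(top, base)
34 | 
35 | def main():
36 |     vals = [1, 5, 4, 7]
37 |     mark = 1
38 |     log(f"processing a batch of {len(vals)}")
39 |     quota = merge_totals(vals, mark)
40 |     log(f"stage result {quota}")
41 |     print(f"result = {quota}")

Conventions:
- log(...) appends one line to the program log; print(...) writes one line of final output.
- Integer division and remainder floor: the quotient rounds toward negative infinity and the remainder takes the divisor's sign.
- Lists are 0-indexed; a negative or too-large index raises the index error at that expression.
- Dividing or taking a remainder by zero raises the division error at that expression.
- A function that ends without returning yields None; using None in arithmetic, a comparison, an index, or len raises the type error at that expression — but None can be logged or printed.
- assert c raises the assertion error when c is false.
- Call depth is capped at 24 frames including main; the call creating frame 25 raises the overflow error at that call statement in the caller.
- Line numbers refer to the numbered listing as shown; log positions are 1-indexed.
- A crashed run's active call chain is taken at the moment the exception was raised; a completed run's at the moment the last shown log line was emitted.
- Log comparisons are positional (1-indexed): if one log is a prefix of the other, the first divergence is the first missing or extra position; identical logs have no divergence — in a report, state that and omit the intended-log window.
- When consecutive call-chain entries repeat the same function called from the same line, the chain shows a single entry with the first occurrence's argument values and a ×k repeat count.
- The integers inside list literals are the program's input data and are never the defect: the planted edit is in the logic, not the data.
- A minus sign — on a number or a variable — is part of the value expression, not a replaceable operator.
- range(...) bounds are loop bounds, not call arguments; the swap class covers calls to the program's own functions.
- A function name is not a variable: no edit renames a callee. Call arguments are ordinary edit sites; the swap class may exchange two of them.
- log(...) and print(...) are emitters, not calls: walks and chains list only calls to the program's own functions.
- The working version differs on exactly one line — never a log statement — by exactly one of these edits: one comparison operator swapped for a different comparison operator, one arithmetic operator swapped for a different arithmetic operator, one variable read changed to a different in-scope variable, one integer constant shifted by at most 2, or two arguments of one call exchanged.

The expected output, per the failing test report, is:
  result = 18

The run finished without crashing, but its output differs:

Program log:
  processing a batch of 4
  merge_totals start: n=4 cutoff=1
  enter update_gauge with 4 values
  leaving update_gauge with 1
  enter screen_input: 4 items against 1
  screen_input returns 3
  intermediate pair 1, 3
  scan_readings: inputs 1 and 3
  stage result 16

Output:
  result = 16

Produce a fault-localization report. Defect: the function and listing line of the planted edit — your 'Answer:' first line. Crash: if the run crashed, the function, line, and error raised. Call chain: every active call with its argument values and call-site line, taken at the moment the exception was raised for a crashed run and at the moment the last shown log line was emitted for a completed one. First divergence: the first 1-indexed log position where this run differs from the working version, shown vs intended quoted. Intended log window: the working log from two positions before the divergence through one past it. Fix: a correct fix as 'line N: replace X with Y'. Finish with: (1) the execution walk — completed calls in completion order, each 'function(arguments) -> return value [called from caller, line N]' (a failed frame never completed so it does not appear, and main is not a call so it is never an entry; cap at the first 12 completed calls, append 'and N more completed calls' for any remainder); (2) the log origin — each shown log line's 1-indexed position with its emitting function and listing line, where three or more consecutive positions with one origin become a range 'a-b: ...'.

Answer: the defect is in scan_readings at line 23.
The tell: Log line 9 is where behavior first shows: 'stage result 16' appears instead of 'stage result 18'.
Call chain: main.
First divergence: position 9 — shown 'stage result 16', intended 'stage result 18'.
Intended log window:
  7: intermediate pair 1, 3
  8: scan_readings: inputs 1 and 3
  9: stage result 18
Execution walk:
  update_gauge([1, 5, 4, 7]) -> 1  [called from merge_totals, line 30]
  screen_input([1, 5, 4, 7], 1) -> 3  [called from merge_totals, line 31]
  scan_readings(1, 3) -> 16  [called from merge_totals, line 33]
  merge_totals([1, 5, 4, 7], 1) -> 16  [called from main, line 39]
Origin of each log line:
  1: emitted by main (line 38)
  2: emitted by merge_totals (line 29)
  3: emitted by update_gauge (line 2)
  4: emitted by update_gauge (line 7)
  5: emitted by screen_input (line 11)
  6: emitted by screen_input (line 16)
  7: emitted by merge_totals (line 32)
  8: emitted by scan_readings (line 20)
  9: emitted by main (line 40)
A correct fix: line 23: replace `16` with `18`.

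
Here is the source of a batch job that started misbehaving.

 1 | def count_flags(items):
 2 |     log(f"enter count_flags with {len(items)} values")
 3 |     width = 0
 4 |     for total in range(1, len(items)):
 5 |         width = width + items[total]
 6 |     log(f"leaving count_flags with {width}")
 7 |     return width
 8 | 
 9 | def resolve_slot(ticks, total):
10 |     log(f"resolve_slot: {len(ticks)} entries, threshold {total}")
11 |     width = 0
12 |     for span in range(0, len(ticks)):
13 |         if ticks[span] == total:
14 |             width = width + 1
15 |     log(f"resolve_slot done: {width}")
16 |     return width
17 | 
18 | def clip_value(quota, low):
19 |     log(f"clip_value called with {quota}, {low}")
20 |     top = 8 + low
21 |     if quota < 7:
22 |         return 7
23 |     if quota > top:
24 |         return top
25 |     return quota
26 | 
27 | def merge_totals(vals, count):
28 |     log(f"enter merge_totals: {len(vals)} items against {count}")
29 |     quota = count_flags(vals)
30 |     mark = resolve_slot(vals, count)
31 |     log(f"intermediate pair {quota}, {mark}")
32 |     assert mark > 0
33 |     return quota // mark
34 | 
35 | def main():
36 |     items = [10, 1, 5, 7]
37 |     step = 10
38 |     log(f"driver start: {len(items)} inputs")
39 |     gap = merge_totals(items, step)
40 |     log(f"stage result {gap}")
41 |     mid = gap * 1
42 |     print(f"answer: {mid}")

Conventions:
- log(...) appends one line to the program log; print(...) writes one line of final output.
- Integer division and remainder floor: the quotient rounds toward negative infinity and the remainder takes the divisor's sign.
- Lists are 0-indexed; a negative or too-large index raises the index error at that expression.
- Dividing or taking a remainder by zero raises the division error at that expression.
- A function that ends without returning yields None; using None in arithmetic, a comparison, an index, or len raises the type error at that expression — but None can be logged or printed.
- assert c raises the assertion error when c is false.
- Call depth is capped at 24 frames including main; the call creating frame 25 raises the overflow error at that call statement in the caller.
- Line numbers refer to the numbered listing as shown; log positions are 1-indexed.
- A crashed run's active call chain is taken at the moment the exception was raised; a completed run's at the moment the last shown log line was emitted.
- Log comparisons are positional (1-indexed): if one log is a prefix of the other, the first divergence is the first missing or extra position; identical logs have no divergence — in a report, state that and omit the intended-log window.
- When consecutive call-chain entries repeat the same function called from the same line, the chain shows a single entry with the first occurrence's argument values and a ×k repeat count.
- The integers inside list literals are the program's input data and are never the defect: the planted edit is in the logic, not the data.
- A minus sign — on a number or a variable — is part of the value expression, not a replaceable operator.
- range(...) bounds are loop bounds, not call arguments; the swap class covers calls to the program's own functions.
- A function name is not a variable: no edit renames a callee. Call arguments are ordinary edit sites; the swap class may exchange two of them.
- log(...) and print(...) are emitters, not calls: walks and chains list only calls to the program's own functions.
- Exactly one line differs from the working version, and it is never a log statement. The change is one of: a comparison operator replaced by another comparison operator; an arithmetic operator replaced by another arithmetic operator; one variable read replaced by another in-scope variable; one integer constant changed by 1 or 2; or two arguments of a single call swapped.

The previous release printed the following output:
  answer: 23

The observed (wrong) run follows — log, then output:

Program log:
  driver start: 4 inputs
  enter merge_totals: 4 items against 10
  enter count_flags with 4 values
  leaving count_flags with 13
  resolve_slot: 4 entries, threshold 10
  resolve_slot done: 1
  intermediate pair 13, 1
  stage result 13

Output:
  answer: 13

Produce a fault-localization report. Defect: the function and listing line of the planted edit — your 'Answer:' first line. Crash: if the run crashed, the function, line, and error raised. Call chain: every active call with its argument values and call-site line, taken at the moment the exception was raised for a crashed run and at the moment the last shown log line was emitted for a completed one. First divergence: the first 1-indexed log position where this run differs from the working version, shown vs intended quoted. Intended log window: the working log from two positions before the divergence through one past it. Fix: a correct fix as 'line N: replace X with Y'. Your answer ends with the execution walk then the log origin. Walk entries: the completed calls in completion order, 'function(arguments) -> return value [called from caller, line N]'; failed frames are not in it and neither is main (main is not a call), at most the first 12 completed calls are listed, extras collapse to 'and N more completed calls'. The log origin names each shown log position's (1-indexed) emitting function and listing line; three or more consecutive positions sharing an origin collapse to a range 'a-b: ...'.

Answer: the defect is in count_flags at line 4.
Key observation: Position 4 is the first bad log line: 'leaving count_flags with 13' should read 'leaving count_flags with 23'.
Call chain: main.
First divergence: at position 4 the run shows 'leaving count_flags with 13' where the working version logs 'leaving count_flags with 23'.
Intended log window:
  2: enter merge_totals: 4 items against 10
  3: enter count_flags with 4 values
  4: leaving count_flags with 23
  5: resolve_slot: 4 entries, threshold 10
Execution walk:
  count_flags([10, 1, 5, 7]) -> 13  [called from merge_totals, line 29]
  resolve_slot([10, 1, 5, 7], 10) -> 1  [called from merge_totals, line 30]
  merge_totals([10, 1, 5, 7], 10) -> 13  [called from main, line 39]
Origin of each log line:
  1 — main, line 38
  2 — merge_totals, line 28
  3 — count_flags, line 2
  4 — count_flags, line 6
  5 — resolve_slot, line 10
  6 — resolve_slot, line 15
  7 — merge_totals, line 31
  8 — main, line 40
A correct fix: line 4: replace `1` with `0`.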